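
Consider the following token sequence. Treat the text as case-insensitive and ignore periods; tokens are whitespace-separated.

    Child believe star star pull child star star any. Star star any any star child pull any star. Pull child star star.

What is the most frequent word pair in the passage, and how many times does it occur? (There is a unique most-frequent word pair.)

Bigram frequencies (highest first):
  star star: 4
  any star: 3
  star pull: 2
  pull child: 2
  child star: 2
  star any: 2
  … (6 more, each ≤ 1)

"star star", 4 times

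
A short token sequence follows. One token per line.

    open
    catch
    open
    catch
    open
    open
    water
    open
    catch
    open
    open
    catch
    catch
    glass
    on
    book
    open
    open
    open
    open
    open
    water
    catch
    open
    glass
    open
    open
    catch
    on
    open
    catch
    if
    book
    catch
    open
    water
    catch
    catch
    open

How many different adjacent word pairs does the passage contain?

39 tokens → 38 bigram windows in total.
Repeated bigrams (each contributes count−1 duplicates):
  open open: 7
  catch open: 6
  open catch: 6
  open water: 3
  catch catch: 2
  water catch: 2
20 duplicate windows → 38 − 20 = 18 distinct.

18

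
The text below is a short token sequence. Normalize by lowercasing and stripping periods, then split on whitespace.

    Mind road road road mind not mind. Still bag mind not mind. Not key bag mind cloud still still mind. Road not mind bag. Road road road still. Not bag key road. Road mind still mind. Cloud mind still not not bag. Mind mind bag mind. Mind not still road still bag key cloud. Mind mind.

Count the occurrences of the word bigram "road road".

Scanning the 55 overlapping bigram windows for "road road":
  position 2–3: road road
  position 3–4: road road
  position 25–26: road road
  position 26–27: road road
  position 32–33: road road

5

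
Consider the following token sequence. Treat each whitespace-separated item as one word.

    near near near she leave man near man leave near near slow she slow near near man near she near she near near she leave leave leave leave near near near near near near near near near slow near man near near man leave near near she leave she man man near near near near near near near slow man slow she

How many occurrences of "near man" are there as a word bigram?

4

Scanning the 61 overlapping bigram windows for "near man":
  position 7–8: near man
  position 16–17: near man
  position 39–40: near man
  position 42–43: near man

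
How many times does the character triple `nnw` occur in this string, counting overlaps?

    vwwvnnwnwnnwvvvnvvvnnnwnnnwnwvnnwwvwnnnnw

Sliding a length-3 window over the 41 characters (39 positions):
  position 5–7: nnw
  position 10–12: nnw
  position 21–23: nnw
  position 25–27: nnw
  position 31–33: nnw
  position 39–41: nnw

6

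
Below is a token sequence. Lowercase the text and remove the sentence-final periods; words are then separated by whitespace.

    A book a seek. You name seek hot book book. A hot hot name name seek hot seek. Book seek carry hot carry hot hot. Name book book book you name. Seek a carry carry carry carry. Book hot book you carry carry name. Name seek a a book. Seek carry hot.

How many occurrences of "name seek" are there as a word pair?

4

Scanning the 51 overlapping bigram windows for "name seek":
  position 6–7: name seek
  position 15–16: name seek
  position 31–32: name seek
  position 45–46: name seek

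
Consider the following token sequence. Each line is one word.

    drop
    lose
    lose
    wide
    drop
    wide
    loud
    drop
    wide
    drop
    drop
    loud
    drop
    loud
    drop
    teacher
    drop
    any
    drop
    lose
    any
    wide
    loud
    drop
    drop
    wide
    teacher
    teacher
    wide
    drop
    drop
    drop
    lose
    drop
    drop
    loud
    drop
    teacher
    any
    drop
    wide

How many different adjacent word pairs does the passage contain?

41 tokens → 40 bigram windows in total.
Repeated bigrams (each contributes count−1 duplicates):
  drop drop: 5
  loud drop: 5
  drop wide: 4
  drop lose: 3
  drop loud: 3
  wide drop: 3
  any drop: 2
  drop teacher: 2
  … (1 more repeated)
20 duplicate windows → 40 − 20 = 20 distinct.

20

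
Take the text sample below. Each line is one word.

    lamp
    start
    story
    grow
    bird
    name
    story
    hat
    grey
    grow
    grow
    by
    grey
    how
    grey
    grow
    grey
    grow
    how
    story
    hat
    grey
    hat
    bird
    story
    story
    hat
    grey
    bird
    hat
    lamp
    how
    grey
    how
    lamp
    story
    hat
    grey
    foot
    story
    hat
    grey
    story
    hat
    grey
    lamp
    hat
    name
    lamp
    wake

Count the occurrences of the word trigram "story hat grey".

6

Scanning the 48 overlapping trigram windows for "story hat grey":
  position 7–9: story hat grey
  position 20–22: story hat grey
  position 26–28: story hat grey
  position 36–38: story hat grey
  position 40–42: story hat grey
  position 43–45: story hat grey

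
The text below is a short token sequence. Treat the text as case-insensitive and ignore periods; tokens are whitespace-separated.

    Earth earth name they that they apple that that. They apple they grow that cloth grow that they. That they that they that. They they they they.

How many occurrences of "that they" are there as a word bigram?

6

Scanning the 26 overlapping bigram windows for "that they":
  position 5–6: that they
  position 9–10: that they
  position 17–18: that they
  position 19–20: that they
  position 21–22: that they
  position 23–24: that they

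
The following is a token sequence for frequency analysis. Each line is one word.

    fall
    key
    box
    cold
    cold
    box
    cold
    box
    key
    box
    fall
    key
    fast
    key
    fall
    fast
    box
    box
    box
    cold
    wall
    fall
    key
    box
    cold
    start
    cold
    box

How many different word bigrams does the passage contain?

28 tokens → 27 bigram windows in total.
Repeated bigrams (each contributes count−1 duplicates):
  box cold: 4
  cold box: 3
  fall key: 3
  key box: 3
  box box: 2
10 duplicate windows → 27 − 10 = 17 distinct.

17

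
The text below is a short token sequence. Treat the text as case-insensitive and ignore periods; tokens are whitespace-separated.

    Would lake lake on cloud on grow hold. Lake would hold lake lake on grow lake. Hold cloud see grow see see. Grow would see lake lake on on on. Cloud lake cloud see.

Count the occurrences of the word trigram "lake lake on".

Scanning the 32 overlapping trigram windows for "lake lake on":
  position 2–4: lake lake on
  position 12–14: lake lake on
  position 26–28: lake lake on

3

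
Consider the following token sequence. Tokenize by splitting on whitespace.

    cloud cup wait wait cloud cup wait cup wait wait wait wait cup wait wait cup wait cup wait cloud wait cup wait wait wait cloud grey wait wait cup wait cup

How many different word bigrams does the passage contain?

32 tokens → 31 bigram windows in total.
Repeated bigrams (each contributes count−1 duplicates):
  cup wait: 8
  wait wait: 8
  wait cup: 7
  wait cloud: 3
  cloud cup: 2
23 duplicate windows → 31 − 23 = 8 distinct.

8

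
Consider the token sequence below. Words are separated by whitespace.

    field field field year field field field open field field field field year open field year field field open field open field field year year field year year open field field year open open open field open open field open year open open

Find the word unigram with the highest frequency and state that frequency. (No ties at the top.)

"field", 21 times

Unigram frequencies (highest first):
  field: 21
  open: 13
  year: 9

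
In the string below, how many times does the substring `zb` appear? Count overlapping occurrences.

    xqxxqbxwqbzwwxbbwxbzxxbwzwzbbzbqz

Sliding a length-2 window over the 33 characters (32 positions):
  position 27–28: zb
  position 30–31: zb

2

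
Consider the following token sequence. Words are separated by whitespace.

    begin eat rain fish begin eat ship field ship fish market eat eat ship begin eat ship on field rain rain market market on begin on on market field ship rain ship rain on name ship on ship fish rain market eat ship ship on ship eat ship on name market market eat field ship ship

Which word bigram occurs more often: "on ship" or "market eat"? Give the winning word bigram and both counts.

"on ship": 2 occurrences
"market eat": 3 occurrences

"market eat" (3 vs 2)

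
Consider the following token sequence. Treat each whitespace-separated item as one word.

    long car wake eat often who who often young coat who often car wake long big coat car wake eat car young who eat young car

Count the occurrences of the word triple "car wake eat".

2

Scanning the 24 overlapping trigram windows for "car wake eat":
  position 2–4: car wake eat
  position 18–20: car wake eat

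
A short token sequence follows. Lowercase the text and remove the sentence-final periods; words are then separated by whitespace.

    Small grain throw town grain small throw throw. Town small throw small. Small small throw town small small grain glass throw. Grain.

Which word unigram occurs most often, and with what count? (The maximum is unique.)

"small", 8 times

Unigram frequencies (highest first):
  small: 8
  throw: 6
  grain: 4
  town: 3
  glass: 1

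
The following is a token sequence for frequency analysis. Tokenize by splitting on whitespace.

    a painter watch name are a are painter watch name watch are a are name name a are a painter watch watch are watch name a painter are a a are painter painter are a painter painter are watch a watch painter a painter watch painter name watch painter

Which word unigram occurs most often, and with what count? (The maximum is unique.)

Unigram frequencies (highest first):
  painter: 12
  a: 11
  watch: 10
  are: 10
  name: 6

"painter", 12 times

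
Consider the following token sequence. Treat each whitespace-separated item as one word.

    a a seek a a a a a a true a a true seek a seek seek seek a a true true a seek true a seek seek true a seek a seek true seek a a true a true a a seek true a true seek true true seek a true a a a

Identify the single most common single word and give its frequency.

"a", 27 times

Unigram frequencies (highest first):
  a: 27
  seek: 14
  true: 14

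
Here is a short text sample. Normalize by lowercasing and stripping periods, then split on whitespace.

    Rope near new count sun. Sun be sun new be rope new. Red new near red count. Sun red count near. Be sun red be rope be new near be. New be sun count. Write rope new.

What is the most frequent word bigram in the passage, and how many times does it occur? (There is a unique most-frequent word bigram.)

"be sun", 3 times

Bigram frequencies (highest first):
  be sun: 3
  count sun: 2
  new be: 2
  be rope: 2
  rope new: 2
  new near: 2
  … (19 more, each ≤ 2)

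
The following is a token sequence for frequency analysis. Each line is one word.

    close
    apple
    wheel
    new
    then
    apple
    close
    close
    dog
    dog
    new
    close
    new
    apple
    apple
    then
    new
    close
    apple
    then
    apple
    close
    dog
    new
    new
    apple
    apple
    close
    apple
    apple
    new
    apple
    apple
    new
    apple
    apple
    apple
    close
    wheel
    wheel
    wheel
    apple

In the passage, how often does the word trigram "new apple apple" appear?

4

Scanning the 40 overlapping trigram windows for "new apple apple":
  position 13–15: new apple apple
  position 25–27: new apple apple
  position 31–33: new apple apple
  position 34–36: new apple apple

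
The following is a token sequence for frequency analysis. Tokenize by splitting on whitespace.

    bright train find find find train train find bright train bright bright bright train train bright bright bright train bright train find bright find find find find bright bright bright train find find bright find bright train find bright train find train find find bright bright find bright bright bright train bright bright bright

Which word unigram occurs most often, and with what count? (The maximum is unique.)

"bright", 24 times

Unigram frequencies (highest first):
  bright: 24
  find: 17
  train: 13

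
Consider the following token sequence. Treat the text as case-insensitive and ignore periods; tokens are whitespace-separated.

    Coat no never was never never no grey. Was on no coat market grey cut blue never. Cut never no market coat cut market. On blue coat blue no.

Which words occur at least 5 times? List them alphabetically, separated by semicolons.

Unigram counts meeting the condition (at least 5 times):
  never: 5
  no: 5

never; no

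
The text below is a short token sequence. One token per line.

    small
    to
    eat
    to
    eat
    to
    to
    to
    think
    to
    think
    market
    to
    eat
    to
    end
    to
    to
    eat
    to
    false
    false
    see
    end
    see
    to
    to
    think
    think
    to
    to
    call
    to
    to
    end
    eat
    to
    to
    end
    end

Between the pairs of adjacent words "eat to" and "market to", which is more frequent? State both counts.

"eat to": 5 occurrences
"market to": 1 occurrence

"eat to" (5 vs 1)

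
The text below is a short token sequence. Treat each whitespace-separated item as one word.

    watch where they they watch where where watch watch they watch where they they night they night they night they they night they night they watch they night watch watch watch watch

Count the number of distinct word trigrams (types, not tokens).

19

32 tokens → 30 trigram windows in total.
Repeated trigrams (each contributes count−1 duplicates):
  they night they: 5
  night they night: 3
  they they night: 2
  they watch where: 2
  watch watch watch: 2
  watch where they: 2
  where they they: 2
11 duplicate windows → 30 − 11 = 19 distinct.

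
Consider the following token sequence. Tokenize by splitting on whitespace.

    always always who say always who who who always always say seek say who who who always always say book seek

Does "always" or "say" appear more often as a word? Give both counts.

"always": 7 occurrences
"say": 4 occurrences

"always" (7 vs 4)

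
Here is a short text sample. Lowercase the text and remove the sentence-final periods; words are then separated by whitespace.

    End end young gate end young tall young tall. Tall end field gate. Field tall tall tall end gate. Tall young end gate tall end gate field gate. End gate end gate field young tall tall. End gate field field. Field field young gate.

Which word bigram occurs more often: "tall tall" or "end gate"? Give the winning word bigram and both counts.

"tall tall": 4 occurrences
"end gate": 6 occurrences

"end gate" (6 vs 4)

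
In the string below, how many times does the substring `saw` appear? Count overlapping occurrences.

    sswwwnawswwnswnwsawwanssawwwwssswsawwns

Sliding a length-3 window over the 39 characters (37 positions):
  position 17–19: saw
  position 24–26: saw
  position 34–36: saw

3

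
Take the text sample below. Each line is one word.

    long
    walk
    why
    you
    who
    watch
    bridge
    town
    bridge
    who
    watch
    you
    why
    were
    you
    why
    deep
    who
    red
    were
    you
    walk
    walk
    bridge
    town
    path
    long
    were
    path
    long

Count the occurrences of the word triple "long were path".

Scanning the 28 overlapping trigram windows for "long were path":
  position 27–29: long were path

1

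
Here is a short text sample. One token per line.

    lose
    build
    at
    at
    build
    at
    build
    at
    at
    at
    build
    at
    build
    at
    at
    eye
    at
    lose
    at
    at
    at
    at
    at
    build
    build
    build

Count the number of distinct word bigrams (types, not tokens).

26 tokens → 25 bigram windows in total.
Repeated bigrams (each contributes count−1 duplicates):
  at at: 8
  at build: 5
  build at: 5
  build build: 2
16 duplicate windows → 25 − 16 = 9 distinct.

9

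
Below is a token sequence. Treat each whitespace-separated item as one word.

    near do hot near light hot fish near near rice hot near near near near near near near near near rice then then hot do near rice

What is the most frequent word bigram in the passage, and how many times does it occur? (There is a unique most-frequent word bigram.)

"near near", 9 times

Bigram frequencies (highest first):
  near near: 9
  near rice: 3
  hot near: 2
  near do: 1
  do hot: 1
  near light: 1
  … (9 more, each ≤ 1)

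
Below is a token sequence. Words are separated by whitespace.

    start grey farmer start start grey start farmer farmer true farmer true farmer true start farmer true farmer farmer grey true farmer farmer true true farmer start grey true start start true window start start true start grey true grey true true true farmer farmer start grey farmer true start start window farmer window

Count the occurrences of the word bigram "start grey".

Scanning the 53 overlapping bigram windows for "start grey":
  position 1–2: start grey
  position 5–6: start grey
  position 27–28: start grey
  position 37–38: start grey
  position 46–47: start grey

5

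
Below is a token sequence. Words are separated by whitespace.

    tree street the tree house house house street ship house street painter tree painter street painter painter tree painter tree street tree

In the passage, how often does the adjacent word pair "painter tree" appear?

3

Scanning the 21 overlapping bigram windows for "painter tree":
  position 12–13: painter tree
  position 17–18: painter tree
  position 19–20: painter tree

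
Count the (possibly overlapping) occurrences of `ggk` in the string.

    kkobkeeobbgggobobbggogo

0

Sliding a length-3 window over the 23 characters (21 positions):
  (no match at any position)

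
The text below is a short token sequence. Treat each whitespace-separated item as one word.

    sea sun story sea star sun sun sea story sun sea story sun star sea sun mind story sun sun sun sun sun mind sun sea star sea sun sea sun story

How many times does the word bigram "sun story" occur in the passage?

Scanning the 31 overlapping bigram windows for "sun story":
  position 2–3: sun story
  position 31–32: sun story

2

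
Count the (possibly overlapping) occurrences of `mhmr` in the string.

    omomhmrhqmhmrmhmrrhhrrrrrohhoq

3

Sliding a length-4 window over the 30 characters (27 positions):
  position 4–7: mhmr
  position 10–13: mhmr
  position 14–17: mhmr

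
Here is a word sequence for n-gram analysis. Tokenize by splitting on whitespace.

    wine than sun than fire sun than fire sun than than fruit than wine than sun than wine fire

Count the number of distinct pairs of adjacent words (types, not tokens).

10

19 tokens → 18 bigram windows in total.
Repeated bigrams (each contributes count−1 duplicates):
  sun than: 4
  fire sun: 2
  than fire: 2
  than sun: 2
  than wine: 2
  wine than: 2
8 duplicate windows → 18 − 8 = 10 distinct.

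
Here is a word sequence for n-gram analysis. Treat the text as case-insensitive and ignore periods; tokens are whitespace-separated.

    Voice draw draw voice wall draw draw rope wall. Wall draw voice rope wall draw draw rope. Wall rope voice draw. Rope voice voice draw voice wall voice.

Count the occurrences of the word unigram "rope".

5

Scanning the 28 tokens for "rope":
  position 8: rope
  position 13: rope
  position 17: rope
  position 19: rope
  position 22: rope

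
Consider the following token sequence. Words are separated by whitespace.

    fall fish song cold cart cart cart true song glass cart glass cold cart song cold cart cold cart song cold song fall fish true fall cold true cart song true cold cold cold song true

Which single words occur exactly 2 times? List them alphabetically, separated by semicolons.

fish; glass

Unigram counts meeting the condition (exactly 2 times):
  fish: 2
  glass: 2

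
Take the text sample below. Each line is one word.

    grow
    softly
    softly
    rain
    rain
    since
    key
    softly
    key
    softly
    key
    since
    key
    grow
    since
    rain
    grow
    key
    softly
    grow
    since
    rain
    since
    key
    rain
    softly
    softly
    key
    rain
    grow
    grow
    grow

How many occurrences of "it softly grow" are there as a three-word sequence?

0

Scanning the 30 overlapping trigram windows for "it softly grow":
  (none found)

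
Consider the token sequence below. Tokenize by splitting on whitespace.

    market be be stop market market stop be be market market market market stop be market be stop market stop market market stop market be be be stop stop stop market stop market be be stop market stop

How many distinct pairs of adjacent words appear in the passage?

9

38 tokens → 37 bigram windows in total.
Repeated bigrams (each contributes count−1 duplicates):
  stop market: 7
  market stop: 6
  be be: 5
  market market: 5
  be stop: 4
  market be: 4
  be market: 2
  stop be: 2
  … (1 more repeated)
28 duplicate windows → 37 − 28 = 9 distinct.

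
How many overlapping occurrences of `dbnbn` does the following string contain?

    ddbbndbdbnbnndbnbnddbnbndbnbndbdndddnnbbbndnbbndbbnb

4

Sliding a length-5 window over the 52 characters (48 positions):
  position 8–12: dbnbn
  position 14–18: dbnbn
  position 20–24: dbnbn
  position 25–29: dbnbn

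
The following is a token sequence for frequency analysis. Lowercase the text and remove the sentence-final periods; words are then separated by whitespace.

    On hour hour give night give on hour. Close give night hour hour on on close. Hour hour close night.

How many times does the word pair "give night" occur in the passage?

Scanning the 19 overlapping bigram windows for "give night":
  position 4–5: give night
  position 10–11: give night

2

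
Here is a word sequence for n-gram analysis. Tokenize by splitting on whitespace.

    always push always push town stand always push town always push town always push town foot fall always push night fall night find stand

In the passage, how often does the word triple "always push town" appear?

Scanning the 22 overlapping trigram windows for "always push town":
  position 3–5: always push town
  position 7–9: always push town
  position 10–12: always push town
  position 13–15: always push town

4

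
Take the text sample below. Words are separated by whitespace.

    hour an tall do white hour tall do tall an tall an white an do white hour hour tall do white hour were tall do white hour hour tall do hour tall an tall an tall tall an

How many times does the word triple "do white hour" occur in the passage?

Scanning the 36 overlapping trigram windows for "do white hour":
  position 4–6: do white hour
  position 15–17: do white hour
  position 20–22: do white hour
  position 25–27: do white hour

4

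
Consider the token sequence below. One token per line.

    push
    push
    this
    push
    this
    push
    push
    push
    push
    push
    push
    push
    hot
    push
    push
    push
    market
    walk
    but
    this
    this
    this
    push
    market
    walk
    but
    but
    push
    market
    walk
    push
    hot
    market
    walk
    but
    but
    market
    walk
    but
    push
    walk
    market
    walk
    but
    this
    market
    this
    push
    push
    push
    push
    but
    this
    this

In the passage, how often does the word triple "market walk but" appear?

5

Scanning the 52 overlapping trigram windows for "market walk but":
  position 17–19: market walk but
  position 24–26: market walk but
  position 33–35: market walk but
  position 37–39: market walk but
  position 42–44: market walk but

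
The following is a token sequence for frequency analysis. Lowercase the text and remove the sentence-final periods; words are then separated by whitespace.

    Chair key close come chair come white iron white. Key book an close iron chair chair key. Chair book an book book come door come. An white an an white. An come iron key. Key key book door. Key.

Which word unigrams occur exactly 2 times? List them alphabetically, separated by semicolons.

Unigram counts meeting the condition (exactly 2 times):
  close: 2
  door: 2

close; door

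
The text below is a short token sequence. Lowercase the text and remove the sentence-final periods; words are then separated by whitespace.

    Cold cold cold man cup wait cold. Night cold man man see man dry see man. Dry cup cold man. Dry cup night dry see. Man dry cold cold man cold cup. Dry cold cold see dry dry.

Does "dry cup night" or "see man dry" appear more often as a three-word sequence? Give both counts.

"see man dry" (3 vs 1)

"dry cup night": 1 occurrence
"see man dry": 3 occurrences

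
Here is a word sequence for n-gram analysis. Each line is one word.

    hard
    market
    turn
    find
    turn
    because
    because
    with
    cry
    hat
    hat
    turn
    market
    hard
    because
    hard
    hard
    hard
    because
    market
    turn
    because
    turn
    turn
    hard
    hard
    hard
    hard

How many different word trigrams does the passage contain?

24

28 tokens → 26 trigram windows in total.
Repeated trigrams (each contributes count−1 duplicates):
  hard hard hard: 3
2 duplicate windows → 26 − 2 = 24 distinct.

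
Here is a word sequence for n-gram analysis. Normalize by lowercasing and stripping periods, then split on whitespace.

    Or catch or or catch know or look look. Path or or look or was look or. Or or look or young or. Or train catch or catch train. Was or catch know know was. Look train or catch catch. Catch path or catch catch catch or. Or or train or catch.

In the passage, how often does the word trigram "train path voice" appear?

0

Scanning the 50 overlapping trigram windows for "train path voice":
  (none found)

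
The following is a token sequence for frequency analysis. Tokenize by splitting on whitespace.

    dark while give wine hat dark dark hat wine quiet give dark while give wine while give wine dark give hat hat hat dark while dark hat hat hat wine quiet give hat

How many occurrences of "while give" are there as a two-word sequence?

3

Scanning the 32 overlapping bigram windows for "while give":
  position 2–3: while give
  position 13–14: while give
  position 16–17: while give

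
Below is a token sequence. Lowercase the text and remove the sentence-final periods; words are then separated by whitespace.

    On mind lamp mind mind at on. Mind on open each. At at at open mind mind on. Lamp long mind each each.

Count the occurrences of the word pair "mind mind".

Scanning the 22 overlapping bigram windows for "mind mind":
  position 4–5: mind mind
  position 16–17: mind mind

2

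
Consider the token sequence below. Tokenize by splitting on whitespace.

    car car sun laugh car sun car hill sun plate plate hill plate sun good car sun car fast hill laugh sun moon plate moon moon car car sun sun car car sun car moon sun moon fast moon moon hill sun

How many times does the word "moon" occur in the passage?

Scanning the 42 tokens for "moon":
  position 23: moon
  position 25: moon
  position 26: moon
  position 35: moon
  position 37: moon
  position 39: moon
  position 40: moon

7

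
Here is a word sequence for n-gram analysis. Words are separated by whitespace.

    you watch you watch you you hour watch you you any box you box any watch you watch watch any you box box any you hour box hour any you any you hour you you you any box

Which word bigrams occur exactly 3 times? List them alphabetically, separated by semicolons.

you any; you hour; you watch

Bigram counts meeting the condition (exactly 3 times):
  you any: 3
  you hour: 3
  you watch: 3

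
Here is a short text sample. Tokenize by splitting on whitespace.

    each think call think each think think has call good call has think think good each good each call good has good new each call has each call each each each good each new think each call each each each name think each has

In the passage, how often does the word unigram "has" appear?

Scanning the 44 tokens for "has":
  position 8: has
  position 12: has
  position 21: has
  position 26: has
  position 44: has

5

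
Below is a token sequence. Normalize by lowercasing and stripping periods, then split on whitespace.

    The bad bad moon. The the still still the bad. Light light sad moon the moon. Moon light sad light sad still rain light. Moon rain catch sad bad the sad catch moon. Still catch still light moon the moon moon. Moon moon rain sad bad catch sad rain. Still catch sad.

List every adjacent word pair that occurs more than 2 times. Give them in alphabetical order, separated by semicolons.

catch sad; light sad; moon moon; moon the

Bigram counts meeting the condition (more than 2 times):
  catch sad: 3
  light sad: 3
  moon moon: 4
  moon the: 3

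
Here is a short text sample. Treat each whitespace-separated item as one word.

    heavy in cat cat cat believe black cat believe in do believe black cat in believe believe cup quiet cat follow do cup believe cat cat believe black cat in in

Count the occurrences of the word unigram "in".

Scanning the 31 tokens for "in":
  position 2: in
  position 10: in
  position 15: in
  position 30: in
  position 31: in

5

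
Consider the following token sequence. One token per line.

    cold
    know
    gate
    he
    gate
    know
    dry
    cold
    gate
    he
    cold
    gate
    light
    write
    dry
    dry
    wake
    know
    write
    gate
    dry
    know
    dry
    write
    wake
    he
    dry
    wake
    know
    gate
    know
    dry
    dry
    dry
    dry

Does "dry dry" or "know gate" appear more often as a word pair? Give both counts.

"dry dry" (4 vs 2)

"dry dry": 4 occurrences
"know gate": 2 occurrences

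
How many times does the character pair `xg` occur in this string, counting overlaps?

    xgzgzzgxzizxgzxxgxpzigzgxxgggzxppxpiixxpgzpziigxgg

5

Sliding a length-2 window over the 50 characters (49 positions):
  position 1–2: xg
  position 12–13: xg
  position 16–17: xg
  position 26–27: xg
  position 48–49: xg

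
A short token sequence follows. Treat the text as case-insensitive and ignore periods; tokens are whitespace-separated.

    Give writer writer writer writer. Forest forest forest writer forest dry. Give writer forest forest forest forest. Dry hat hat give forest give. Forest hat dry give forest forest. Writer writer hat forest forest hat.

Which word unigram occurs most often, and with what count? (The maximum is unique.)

Unigram frequencies (highest first):
  forest: 14
  writer: 8
  give: 5
  hat: 5
  dry: 3

"forest", 14 times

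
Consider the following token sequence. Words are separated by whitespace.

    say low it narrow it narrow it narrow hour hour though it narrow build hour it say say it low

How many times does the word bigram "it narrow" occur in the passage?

4

Scanning the 19 overlapping bigram windows for "it narrow":
  position 3–4: it narrow
  position 5–6: it narrow
  position 7–8: it narrow
  position 12–13: it narrow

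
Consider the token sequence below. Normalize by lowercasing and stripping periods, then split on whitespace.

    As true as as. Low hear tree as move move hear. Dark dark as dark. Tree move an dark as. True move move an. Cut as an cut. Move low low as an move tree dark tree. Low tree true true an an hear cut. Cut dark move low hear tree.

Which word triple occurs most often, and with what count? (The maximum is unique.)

"low hear tree", 2 times

Trigram frequencies (highest first):
  low hear tree: 2
  as true as: 1
  true as as: 1
  as as low: 1
  as low hear: 1
  hear tree as: 1
  … (42 more, each ≤ 1)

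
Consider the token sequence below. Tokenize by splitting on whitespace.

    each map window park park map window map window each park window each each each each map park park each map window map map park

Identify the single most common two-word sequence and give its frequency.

Bigram frequencies (highest first):
  map window: 4
  each map: 3
  each each: 3
  park park: 2
  window map: 2
  window each: 2
  … (7 more, each ≤ 2)

"map window", 4 times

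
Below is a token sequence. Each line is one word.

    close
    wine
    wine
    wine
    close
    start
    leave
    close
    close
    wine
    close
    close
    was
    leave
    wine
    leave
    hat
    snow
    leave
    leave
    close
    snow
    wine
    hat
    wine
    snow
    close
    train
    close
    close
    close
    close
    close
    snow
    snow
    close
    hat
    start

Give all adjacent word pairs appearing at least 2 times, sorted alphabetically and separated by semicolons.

Bigram counts meeting the condition (at least 2 times):
  close close: 6
  close snow: 2
  close wine: 2
  leave close: 2
  snow close: 2
  wine close: 2
  wine wine: 2

close close; close snow; close wine; leave close; snow close; wine close; wine wine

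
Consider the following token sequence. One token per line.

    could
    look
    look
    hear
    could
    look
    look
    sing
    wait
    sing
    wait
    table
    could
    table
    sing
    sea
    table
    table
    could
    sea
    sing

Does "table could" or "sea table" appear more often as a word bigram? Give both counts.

"table could": 2 occurrences
"sea table": 1 occurrence

"table could" (2 vs 1)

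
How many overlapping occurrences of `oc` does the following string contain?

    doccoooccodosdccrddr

Sliding a length-2 window over the 20 characters (19 positions):
  position 2–3: oc
  position 7–8: oc

2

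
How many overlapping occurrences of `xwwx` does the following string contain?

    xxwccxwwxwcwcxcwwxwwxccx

2

Sliding a length-4 window over the 24 characters (21 positions):
  position 6–9: xwwx
  position 18–21: xwwx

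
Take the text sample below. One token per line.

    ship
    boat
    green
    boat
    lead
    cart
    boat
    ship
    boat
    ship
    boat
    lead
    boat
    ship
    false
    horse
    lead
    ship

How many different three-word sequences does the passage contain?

18 tokens → 16 trigram windows in total.
Repeated trigrams (each contributes count−1 duplicates):
  boat ship boat: 2
1 duplicate windows → 16 − 1 = 15 distinct.

15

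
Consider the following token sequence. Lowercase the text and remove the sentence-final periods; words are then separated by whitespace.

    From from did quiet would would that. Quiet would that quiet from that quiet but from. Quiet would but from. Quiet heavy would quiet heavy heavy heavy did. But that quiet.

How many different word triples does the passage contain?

27

31 tokens → 29 trigram windows in total.
Repeated trigrams (each contributes count−1 duplicates):
  but from quiet: 2
  would that quiet: 2
2 duplicate windows → 29 − 2 = 27 distinct.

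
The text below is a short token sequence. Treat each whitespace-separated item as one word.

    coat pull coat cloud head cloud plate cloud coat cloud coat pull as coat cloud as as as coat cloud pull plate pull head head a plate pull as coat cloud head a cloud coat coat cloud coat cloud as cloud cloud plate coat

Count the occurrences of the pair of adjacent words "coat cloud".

7

Scanning the 43 overlapping bigram windows for "coat cloud":
  position 3–4: coat cloud
  position 9–10: coat cloud
  position 14–15: coat cloud
  position 19–20: coat cloud
  position 30–31: coat cloud
  position 36–37: coat cloud
  position 38–39: coat cloud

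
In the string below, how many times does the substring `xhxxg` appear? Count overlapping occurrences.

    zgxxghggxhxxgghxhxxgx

2

Sliding a length-5 window over the 21 characters (17 positions):
  position 9–13: xhxxg
  position 16–20: xhxxg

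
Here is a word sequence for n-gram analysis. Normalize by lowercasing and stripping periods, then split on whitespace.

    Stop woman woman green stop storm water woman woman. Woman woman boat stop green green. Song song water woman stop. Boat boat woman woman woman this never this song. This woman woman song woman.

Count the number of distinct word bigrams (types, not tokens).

34 tokens → 33 bigram windows in total.
Repeated bigrams (each contributes count−1 duplicates):
  woman woman: 7
  water woman: 2
7 duplicate windows → 33 − 7 = 26 distinct.

26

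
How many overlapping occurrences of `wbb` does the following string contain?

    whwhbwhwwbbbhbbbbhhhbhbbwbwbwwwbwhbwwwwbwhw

1

Sliding a length-3 window over the 43 characters (41 positions):
  position 9–11: wbb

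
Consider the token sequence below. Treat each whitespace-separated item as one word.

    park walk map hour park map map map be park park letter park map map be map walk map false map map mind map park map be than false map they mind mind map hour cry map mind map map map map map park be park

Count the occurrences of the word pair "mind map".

Scanning the 45 overlapping bigram windows for "mind map":
  position 23–24: mind map
  position 33–34: mind map
  position 38–39: mind map

3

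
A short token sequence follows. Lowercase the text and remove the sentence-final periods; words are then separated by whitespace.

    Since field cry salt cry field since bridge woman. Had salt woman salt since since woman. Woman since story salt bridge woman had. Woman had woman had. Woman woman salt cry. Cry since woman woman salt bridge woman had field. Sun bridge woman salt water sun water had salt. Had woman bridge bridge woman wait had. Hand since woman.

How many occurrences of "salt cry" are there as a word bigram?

2

Scanning the 58 overlapping bigram windows for "salt cry":
  position 4–5: salt cry
  position 30–31: salt cry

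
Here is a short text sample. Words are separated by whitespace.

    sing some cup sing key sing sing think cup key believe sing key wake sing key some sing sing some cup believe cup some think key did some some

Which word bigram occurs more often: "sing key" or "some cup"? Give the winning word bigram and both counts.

"sing key": 3 occurrences
"some cup": 2 occurrences

"sing key" (3 vs 2)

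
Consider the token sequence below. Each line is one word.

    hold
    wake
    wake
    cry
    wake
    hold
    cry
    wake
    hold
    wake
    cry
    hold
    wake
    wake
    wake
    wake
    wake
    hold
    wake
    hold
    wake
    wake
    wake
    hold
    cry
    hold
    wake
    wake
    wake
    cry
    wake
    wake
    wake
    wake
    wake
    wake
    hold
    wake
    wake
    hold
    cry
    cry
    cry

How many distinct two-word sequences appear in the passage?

43 tokens → 42 bigram windows in total.
Repeated bigrams (each contributes count−1 duplicates):
  wake wake: 15
  hold wake: 7
  wake hold: 7
  cry wake: 3
  hold cry: 3
  wake cry: 3
  cry cry: 2
  cry hold: 2
34 duplicate windows → 42 − 34 = 8 distinct.

8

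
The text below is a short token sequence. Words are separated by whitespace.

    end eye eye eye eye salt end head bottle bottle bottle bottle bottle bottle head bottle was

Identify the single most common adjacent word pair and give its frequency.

Bigram frequencies (highest first):
  bottle bottle: 5
  eye eye: 3
  head bottle: 2
  end eye: 1
  eye salt: 1
  salt end: 1
  … (3 more, each ≤ 1)

"bottle bottle", 5 times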